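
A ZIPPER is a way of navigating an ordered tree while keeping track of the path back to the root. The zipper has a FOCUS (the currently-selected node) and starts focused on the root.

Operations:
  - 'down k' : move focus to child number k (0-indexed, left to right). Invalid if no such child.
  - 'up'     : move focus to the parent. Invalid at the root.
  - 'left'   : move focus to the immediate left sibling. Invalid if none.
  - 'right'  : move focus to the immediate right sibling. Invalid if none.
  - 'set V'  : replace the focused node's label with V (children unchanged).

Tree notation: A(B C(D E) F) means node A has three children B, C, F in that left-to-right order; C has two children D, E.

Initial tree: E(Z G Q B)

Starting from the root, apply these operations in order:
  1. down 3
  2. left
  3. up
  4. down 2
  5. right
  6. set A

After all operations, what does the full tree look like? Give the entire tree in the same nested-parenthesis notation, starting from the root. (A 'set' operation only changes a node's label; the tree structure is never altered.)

Step 1 (down 3): focus=B path=3 depth=1 children=[] left=['Z', 'G', 'Q'] right=[] parent=E
Step 2 (left): focus=Q path=2 depth=1 children=[] left=['Z', 'G'] right=['B'] parent=E
Step 3 (up): focus=E path=root depth=0 children=['Z', 'G', 'Q', 'B'] (at root)
Step 4 (down 2): focus=Q path=2 depth=1 children=[] left=['Z', 'G'] right=['B'] parent=E
Step 5 (right): focus=B path=3 depth=1 children=[] left=['Z', 'G', 'Q'] right=[] parent=E
Step 6 (set A): focus=A path=3 depth=1 children=[] left=['Z', 'G', 'Q'] right=[] parent=E

Answer: E(Z G Q A)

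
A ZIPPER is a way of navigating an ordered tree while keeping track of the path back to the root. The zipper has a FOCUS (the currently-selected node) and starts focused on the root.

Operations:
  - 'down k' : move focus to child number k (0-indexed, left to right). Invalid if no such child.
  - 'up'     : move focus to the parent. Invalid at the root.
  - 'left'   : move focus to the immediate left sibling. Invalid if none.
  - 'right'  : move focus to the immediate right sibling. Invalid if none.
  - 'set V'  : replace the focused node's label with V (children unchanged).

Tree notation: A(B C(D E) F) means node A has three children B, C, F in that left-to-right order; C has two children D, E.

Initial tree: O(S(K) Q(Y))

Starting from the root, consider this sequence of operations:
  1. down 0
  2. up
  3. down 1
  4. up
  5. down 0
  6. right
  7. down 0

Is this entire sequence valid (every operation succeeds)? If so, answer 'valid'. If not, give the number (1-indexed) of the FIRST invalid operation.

Step 1 (down 0): focus=S path=0 depth=1 children=['K'] left=[] right=['Q'] parent=O
Step 2 (up): focus=O path=root depth=0 children=['S', 'Q'] (at root)
Step 3 (down 1): focus=Q path=1 depth=1 children=['Y'] left=['S'] right=[] parent=O
Step 4 (up): focus=O path=root depth=0 children=['S', 'Q'] (at root)
Step 5 (down 0): focus=S path=0 depth=1 children=['K'] left=[] right=['Q'] parent=O
Step 6 (right): focus=Q path=1 depth=1 children=['Y'] left=['S'] right=[] parent=O
Step 7 (down 0): focus=Y path=1/0 depth=2 children=[] left=[] right=[] parent=Q

Answer: valid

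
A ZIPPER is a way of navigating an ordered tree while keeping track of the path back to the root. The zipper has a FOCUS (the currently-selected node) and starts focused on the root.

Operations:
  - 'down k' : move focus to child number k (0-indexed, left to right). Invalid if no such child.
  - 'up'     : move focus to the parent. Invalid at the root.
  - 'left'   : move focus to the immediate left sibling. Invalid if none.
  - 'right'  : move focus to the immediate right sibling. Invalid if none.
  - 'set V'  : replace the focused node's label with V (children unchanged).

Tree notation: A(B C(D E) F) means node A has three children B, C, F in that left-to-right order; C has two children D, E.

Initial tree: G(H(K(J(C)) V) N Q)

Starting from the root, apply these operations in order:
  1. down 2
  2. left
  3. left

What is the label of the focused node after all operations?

Answer: H

Derivation:
Step 1 (down 2): focus=Q path=2 depth=1 children=[] left=['H', 'N'] right=[] parent=G
Step 2 (left): focus=N path=1 depth=1 children=[] left=['H'] right=['Q'] parent=G
Step 3 (left): focus=H path=0 depth=1 children=['K', 'V'] left=[] right=['N', 'Q'] parent=G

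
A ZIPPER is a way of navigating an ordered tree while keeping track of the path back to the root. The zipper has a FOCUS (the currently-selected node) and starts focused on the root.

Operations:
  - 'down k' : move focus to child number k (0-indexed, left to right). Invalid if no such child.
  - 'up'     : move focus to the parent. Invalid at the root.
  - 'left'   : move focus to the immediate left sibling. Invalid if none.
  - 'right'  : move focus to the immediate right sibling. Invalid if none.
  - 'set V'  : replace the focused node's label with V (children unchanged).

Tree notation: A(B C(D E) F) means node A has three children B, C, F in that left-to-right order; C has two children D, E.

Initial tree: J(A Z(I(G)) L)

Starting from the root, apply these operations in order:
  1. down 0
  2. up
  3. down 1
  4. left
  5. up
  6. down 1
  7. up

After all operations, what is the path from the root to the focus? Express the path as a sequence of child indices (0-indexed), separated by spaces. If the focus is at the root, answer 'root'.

Step 1 (down 0): focus=A path=0 depth=1 children=[] left=[] right=['Z', 'L'] parent=J
Step 2 (up): focus=J path=root depth=0 children=['A', 'Z', 'L'] (at root)
Step 3 (down 1): focus=Z path=1 depth=1 children=['I'] left=['A'] right=['L'] parent=J
Step 4 (left): focus=A path=0 depth=1 children=[] left=[] right=['Z', 'L'] parent=J
Step 5 (up): focus=J path=root depth=0 children=['A', 'Z', 'L'] (at root)
Step 6 (down 1): focus=Z path=1 depth=1 children=['I'] left=['A'] right=['L'] parent=J
Step 7 (up): focus=J path=root depth=0 children=['A', 'Z', 'L'] (at root)

Answer: root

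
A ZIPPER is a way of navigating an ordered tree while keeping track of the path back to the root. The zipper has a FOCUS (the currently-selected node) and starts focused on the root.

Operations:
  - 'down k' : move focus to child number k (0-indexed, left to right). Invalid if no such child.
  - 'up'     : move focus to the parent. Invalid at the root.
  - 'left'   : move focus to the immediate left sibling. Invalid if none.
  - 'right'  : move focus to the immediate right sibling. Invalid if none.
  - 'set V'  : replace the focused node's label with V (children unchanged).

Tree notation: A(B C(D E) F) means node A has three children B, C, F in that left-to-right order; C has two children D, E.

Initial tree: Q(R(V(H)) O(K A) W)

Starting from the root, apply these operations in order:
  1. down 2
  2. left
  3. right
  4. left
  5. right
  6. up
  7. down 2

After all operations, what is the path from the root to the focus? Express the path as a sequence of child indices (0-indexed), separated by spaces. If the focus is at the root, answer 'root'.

Step 1 (down 2): focus=W path=2 depth=1 children=[] left=['R', 'O'] right=[] parent=Q
Step 2 (left): focus=O path=1 depth=1 children=['K', 'A'] left=['R'] right=['W'] parent=Q
Step 3 (right): focus=W path=2 depth=1 children=[] left=['R', 'O'] right=[] parent=Q
Step 4 (left): focus=O path=1 depth=1 children=['K', 'A'] left=['R'] right=['W'] parent=Q
Step 5 (right): focus=W path=2 depth=1 children=[] left=['R', 'O'] right=[] parent=Q
Step 6 (up): focus=Q path=root depth=0 children=['R', 'O', 'W'] (at root)
Step 7 (down 2): focus=W path=2 depth=1 children=[] left=['R', 'O'] right=[] parent=Q

Answer: 2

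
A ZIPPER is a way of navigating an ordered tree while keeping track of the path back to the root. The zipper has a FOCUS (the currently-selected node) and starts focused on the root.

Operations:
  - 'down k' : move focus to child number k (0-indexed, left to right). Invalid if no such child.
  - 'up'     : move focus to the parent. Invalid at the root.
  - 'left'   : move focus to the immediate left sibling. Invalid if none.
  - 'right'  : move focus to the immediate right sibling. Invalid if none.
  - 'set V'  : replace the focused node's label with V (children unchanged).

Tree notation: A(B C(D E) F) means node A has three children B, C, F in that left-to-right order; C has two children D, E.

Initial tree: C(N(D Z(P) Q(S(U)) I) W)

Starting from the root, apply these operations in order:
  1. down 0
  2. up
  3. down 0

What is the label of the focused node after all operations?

Answer: N

Derivation:
Step 1 (down 0): focus=N path=0 depth=1 children=['D', 'Z', 'Q', 'I'] left=[] right=['W'] parent=C
Step 2 (up): focus=C path=root depth=0 children=['N', 'W'] (at root)
Step 3 (down 0): focus=N path=0 depth=1 children=['D', 'Z', 'Q', 'I'] left=[] right=['W'] parent=C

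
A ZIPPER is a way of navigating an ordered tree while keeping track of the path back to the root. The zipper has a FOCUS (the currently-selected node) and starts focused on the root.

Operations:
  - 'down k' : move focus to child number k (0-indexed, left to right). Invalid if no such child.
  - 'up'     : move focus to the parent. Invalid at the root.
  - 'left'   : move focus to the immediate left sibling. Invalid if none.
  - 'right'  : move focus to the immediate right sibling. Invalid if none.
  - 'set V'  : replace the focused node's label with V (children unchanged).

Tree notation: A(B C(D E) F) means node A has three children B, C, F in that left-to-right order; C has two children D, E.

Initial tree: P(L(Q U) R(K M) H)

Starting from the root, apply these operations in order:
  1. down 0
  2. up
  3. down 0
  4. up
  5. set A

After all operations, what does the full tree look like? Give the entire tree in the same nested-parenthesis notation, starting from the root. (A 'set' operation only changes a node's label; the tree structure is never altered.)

Step 1 (down 0): focus=L path=0 depth=1 children=['Q', 'U'] left=[] right=['R', 'H'] parent=P
Step 2 (up): focus=P path=root depth=0 children=['L', 'R', 'H'] (at root)
Step 3 (down 0): focus=L path=0 depth=1 children=['Q', 'U'] left=[] right=['R', 'H'] parent=P
Step 4 (up): focus=P path=root depth=0 children=['L', 'R', 'H'] (at root)
Step 5 (set A): focus=A path=root depth=0 children=['L', 'R', 'H'] (at root)

Answer: A(L(Q U) R(K M) H)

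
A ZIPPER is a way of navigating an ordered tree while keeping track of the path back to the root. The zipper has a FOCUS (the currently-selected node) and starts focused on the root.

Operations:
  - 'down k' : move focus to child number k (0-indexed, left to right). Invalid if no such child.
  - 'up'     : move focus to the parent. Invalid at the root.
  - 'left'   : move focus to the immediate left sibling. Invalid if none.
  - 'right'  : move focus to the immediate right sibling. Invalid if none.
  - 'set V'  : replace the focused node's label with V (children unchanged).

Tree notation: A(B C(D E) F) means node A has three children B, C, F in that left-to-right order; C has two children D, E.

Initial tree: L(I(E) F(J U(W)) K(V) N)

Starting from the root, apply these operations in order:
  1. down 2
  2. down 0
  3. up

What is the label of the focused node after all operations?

Answer: K

Derivation:
Step 1 (down 2): focus=K path=2 depth=1 children=['V'] left=['I', 'F'] right=['N'] parent=L
Step 2 (down 0): focus=V path=2/0 depth=2 children=[] left=[] right=[] parent=K
Step 3 (up): focus=K path=2 depth=1 children=['V'] left=['I', 'F'] right=['N'] parent=L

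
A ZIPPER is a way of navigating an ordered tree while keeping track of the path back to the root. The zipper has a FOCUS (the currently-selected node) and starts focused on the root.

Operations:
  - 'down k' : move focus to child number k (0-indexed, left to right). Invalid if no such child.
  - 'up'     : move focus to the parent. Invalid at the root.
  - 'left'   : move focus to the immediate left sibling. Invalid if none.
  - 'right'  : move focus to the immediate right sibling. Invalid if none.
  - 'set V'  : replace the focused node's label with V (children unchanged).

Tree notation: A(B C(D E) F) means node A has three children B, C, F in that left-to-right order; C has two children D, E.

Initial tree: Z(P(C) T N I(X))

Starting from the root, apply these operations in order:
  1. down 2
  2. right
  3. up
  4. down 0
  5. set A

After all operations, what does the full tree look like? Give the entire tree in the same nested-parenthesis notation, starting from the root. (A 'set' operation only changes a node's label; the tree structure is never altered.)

Answer: Z(A(C) T N I(X))

Derivation:
Step 1 (down 2): focus=N path=2 depth=1 children=[] left=['P', 'T'] right=['I'] parent=Z
Step 2 (right): focus=I path=3 depth=1 children=['X'] left=['P', 'T', 'N'] right=[] parent=Z
Step 3 (up): focus=Z path=root depth=0 children=['P', 'T', 'N', 'I'] (at root)
Step 4 (down 0): focus=P path=0 depth=1 children=['C'] left=[] right=['T', 'N', 'I'] parent=Z
Step 5 (set A): focus=A path=0 depth=1 children=['C'] left=[] right=['T', 'N', 'I'] parent=Z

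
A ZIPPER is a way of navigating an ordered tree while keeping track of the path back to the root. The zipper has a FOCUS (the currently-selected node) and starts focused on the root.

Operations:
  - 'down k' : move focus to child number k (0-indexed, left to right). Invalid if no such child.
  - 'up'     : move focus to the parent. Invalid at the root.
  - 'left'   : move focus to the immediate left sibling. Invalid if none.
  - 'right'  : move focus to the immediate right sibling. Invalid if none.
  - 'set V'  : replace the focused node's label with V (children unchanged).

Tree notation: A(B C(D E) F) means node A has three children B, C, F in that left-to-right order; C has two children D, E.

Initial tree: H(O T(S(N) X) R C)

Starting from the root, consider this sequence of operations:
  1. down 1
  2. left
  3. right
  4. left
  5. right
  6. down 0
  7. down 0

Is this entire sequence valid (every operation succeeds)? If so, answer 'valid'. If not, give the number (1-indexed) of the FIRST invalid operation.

Answer: valid

Derivation:
Step 1 (down 1): focus=T path=1 depth=1 children=['S', 'X'] left=['O'] right=['R', 'C'] parent=H
Step 2 (left): focus=O path=0 depth=1 children=[] left=[] right=['T', 'R', 'C'] parent=H
Step 3 (right): focus=T path=1 depth=1 children=['S', 'X'] left=['O'] right=['R', 'C'] parent=H
Step 4 (left): focus=O path=0 depth=1 children=[] left=[] right=['T', 'R', 'C'] parent=H
Step 5 (right): focus=T path=1 depth=1 children=['S', 'X'] left=['O'] right=['R', 'C'] parent=H
Step 6 (down 0): focus=S path=1/0 depth=2 children=['N'] left=[] right=['X'] parent=T
Step 7 (down 0): focus=N path=1/0/0 depth=3 children=[] left=[] right=[] parent=S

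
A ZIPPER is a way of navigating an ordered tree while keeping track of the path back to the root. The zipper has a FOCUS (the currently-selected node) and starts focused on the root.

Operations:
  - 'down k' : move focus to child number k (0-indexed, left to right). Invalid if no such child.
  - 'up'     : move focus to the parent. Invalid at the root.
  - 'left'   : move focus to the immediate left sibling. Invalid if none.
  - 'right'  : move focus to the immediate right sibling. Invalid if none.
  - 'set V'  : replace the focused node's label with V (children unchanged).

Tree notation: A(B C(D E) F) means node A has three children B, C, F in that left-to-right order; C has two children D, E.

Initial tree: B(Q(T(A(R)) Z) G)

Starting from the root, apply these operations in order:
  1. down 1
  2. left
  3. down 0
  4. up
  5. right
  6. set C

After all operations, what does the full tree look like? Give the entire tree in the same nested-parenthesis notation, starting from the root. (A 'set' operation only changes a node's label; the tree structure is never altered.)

Answer: B(Q(T(A(R)) Z) C)

Derivation:
Step 1 (down 1): focus=G path=1 depth=1 children=[] left=['Q'] right=[] parent=B
Step 2 (left): focus=Q path=0 depth=1 children=['T', 'Z'] left=[] right=['G'] parent=B
Step 3 (down 0): focus=T path=0/0 depth=2 children=['A'] left=[] right=['Z'] parent=Q
Step 4 (up): focus=Q path=0 depth=1 children=['T', 'Z'] left=[] right=['G'] parent=B
Step 5 (right): focus=G path=1 depth=1 children=[] left=['Q'] right=[] parent=B
Step 6 (set C): focus=C path=1 depth=1 children=[] left=['Q'] right=[] parent=B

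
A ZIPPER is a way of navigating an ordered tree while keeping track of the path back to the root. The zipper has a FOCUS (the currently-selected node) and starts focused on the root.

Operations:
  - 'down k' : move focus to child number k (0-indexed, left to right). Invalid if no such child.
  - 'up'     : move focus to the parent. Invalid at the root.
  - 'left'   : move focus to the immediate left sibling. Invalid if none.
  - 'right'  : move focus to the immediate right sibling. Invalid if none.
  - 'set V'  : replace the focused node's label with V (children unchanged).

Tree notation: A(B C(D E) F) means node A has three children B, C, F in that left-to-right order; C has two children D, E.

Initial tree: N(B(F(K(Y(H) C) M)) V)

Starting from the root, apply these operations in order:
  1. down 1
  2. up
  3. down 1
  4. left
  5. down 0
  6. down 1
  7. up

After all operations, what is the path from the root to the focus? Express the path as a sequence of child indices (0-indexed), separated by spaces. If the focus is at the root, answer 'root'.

Step 1 (down 1): focus=V path=1 depth=1 children=[] left=['B'] right=[] parent=N
Step 2 (up): focus=N path=root depth=0 children=['B', 'V'] (at root)
Step 3 (down 1): focus=V path=1 depth=1 children=[] left=['B'] right=[] parent=N
Step 4 (left): focus=B path=0 depth=1 children=['F'] left=[] right=['V'] parent=N
Step 5 (down 0): focus=F path=0/0 depth=2 children=['K', 'M'] left=[] right=[] parent=B
Step 6 (down 1): focus=M path=0/0/1 depth=3 children=[] left=['K'] right=[] parent=F
Step 7 (up): focus=F path=0/0 depth=2 children=['K', 'M'] left=[] right=[] parent=B

Answer: 0 0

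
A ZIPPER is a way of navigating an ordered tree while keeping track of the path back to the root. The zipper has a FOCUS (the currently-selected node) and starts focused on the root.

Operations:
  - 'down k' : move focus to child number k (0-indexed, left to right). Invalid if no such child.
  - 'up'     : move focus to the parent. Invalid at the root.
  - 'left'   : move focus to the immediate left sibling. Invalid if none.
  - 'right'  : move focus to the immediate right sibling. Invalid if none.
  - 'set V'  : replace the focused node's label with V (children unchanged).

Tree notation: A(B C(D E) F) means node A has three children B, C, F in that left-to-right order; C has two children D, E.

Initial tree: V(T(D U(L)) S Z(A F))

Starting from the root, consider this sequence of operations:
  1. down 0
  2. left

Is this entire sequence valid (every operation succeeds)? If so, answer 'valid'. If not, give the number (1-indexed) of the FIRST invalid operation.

Answer: 2

Derivation:
Step 1 (down 0): focus=T path=0 depth=1 children=['D', 'U'] left=[] right=['S', 'Z'] parent=V
Step 2 (left): INVALID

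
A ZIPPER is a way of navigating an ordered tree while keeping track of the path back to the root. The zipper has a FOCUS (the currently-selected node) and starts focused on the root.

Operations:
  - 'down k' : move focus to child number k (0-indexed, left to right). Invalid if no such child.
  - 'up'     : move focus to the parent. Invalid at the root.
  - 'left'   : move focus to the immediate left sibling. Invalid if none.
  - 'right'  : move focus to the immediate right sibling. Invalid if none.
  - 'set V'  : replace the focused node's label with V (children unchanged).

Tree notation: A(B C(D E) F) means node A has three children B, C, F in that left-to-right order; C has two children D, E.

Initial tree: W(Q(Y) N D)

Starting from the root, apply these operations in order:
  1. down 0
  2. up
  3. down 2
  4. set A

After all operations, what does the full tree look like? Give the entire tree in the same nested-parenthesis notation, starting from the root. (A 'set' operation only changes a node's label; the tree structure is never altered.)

Answer: W(Q(Y) N A)

Derivation:
Step 1 (down 0): focus=Q path=0 depth=1 children=['Y'] left=[] right=['N', 'D'] parent=W
Step 2 (up): focus=W path=root depth=0 children=['Q', 'N', 'D'] (at root)
Step 3 (down 2): focus=D path=2 depth=1 children=[] left=['Q', 'N'] right=[] parent=W
Step 4 (set A): focus=A path=2 depth=1 children=[] left=['Q', 'N'] right=[] parent=W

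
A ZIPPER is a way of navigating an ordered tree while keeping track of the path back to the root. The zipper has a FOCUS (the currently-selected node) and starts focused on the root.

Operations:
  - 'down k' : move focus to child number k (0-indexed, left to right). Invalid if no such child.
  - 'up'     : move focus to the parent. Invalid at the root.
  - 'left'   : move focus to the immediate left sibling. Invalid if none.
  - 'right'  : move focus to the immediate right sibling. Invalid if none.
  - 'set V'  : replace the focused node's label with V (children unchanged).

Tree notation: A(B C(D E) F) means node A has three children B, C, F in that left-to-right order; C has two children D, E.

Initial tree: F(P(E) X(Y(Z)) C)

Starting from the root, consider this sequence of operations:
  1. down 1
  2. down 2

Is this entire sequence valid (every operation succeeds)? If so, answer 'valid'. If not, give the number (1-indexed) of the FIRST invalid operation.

Step 1 (down 1): focus=X path=1 depth=1 children=['Y'] left=['P'] right=['C'] parent=F
Step 2 (down 2): INVALID

Answer: 2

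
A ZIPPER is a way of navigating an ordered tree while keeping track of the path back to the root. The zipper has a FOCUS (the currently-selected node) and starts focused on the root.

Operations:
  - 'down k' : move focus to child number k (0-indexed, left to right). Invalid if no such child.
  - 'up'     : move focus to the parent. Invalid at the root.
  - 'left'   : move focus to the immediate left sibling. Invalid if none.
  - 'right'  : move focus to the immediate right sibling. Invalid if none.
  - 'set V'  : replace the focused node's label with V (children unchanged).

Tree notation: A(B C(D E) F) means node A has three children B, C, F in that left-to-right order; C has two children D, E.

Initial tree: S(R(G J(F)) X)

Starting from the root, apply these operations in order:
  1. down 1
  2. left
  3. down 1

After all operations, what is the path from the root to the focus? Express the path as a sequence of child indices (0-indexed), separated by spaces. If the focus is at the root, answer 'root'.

Answer: 0 1

Derivation:
Step 1 (down 1): focus=X path=1 depth=1 children=[] left=['R'] right=[] parent=S
Step 2 (left): focus=R path=0 depth=1 children=['G', 'J'] left=[] right=['X'] parent=S
Step 3 (down 1): focus=J path=0/1 depth=2 children=['F'] left=['G'] right=[] parent=R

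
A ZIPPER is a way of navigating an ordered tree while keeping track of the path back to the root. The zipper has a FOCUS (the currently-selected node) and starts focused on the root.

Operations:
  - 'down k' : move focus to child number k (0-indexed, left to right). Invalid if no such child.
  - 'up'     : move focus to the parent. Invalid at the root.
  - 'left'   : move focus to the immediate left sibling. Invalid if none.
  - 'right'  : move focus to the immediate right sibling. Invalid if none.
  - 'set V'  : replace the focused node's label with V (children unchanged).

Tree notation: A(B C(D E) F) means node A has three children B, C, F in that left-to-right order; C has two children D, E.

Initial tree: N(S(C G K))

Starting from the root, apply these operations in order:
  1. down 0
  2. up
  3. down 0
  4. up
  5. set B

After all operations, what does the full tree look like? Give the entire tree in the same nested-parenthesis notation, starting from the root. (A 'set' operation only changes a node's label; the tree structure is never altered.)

Step 1 (down 0): focus=S path=0 depth=1 children=['C', 'G', 'K'] left=[] right=[] parent=N
Step 2 (up): focus=N path=root depth=0 children=['S'] (at root)
Step 3 (down 0): focus=S path=0 depth=1 children=['C', 'G', 'K'] left=[] right=[] parent=N
Step 4 (up): focus=N path=root depth=0 children=['S'] (at root)
Step 5 (set B): focus=B path=root depth=0 children=['S'] (at root)

Answer: B(S(C G K))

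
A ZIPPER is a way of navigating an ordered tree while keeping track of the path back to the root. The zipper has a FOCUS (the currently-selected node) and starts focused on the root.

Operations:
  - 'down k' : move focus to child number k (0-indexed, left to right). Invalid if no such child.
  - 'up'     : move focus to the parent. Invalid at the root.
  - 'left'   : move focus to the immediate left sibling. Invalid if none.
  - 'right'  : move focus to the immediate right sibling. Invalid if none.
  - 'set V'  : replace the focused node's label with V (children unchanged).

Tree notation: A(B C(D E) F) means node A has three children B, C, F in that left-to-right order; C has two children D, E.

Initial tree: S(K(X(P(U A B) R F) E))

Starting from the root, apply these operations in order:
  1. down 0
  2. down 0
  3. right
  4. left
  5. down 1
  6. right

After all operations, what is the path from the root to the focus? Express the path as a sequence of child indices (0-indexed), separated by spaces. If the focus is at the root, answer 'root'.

Answer: 0 0 2

Derivation:
Step 1 (down 0): focus=K path=0 depth=1 children=['X', 'E'] left=[] right=[] parent=S
Step 2 (down 0): focus=X path=0/0 depth=2 children=['P', 'R', 'F'] left=[] right=['E'] parent=K
Step 3 (right): focus=E path=0/1 depth=2 children=[] left=['X'] right=[] parent=K
Step 4 (left): focus=X path=0/0 depth=2 children=['P', 'R', 'F'] left=[] right=['E'] parent=K
Step 5 (down 1): focus=R path=0/0/1 depth=3 children=[] left=['P'] right=['F'] parent=X
Step 6 (right): focus=F path=0/0/2 depth=3 children=[] left=['P', 'R'] right=[] parent=X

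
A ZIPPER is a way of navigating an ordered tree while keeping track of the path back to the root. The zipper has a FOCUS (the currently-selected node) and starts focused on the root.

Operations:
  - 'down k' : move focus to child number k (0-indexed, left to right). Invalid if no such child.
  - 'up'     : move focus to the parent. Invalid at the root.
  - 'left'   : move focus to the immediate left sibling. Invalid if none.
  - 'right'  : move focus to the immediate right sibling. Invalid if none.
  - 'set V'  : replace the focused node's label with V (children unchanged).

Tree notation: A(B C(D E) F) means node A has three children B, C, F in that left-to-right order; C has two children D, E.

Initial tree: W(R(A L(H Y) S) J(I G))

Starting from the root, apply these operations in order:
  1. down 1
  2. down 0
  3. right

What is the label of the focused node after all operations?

Step 1 (down 1): focus=J path=1 depth=1 children=['I', 'G'] left=['R'] right=[] parent=W
Step 2 (down 0): focus=I path=1/0 depth=2 children=[] left=[] right=['G'] parent=J
Step 3 (right): focus=G path=1/1 depth=2 children=[] left=['I'] right=[] parent=J

Answer: G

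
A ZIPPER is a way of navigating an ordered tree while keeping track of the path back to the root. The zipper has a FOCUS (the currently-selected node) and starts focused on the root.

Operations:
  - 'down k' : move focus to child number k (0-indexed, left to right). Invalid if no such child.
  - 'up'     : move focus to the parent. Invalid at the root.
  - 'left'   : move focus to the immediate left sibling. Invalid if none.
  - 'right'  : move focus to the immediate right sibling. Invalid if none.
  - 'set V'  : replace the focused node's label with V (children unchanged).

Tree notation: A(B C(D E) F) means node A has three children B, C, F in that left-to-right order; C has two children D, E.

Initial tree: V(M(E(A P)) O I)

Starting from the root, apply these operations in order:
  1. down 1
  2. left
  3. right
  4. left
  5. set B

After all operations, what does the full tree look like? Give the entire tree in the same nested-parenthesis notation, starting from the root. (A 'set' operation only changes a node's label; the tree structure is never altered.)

Answer: V(B(E(A P)) O I)

Derivation:
Step 1 (down 1): focus=O path=1 depth=1 children=[] left=['M'] right=['I'] parent=V
Step 2 (left): focus=M path=0 depth=1 children=['E'] left=[] right=['O', 'I'] parent=V
Step 3 (right): focus=O path=1 depth=1 children=[] left=['M'] right=['I'] parent=V
Step 4 (left): focus=M path=0 depth=1 children=['E'] left=[] right=['O', 'I'] parent=V
Step 5 (set B): focus=B path=0 depth=1 children=['E'] left=[] right=['O', 'I'] parent=V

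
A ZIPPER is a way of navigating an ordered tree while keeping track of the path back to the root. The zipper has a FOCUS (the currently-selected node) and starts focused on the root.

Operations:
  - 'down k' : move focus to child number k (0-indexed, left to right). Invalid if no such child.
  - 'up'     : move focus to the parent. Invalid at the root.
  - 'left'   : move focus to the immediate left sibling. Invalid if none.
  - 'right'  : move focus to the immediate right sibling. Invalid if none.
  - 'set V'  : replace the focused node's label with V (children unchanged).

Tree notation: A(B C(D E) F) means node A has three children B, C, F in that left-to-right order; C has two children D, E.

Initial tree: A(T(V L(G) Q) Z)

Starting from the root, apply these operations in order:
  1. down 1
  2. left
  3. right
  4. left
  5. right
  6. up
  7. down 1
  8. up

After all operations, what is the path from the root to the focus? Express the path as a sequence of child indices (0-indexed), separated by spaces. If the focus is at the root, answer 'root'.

Step 1 (down 1): focus=Z path=1 depth=1 children=[] left=['T'] right=[] parent=A
Step 2 (left): focus=T path=0 depth=1 children=['V', 'L', 'Q'] left=[] right=['Z'] parent=A
Step 3 (right): focus=Z path=1 depth=1 children=[] left=['T'] right=[] parent=A
Step 4 (left): focus=T path=0 depth=1 children=['V', 'L', 'Q'] left=[] right=['Z'] parent=A
Step 5 (right): focus=Z path=1 depth=1 children=[] left=['T'] right=[] parent=A
Step 6 (up): focus=A path=root depth=0 children=['T', 'Z'] (at root)
Step 7 (down 1): focus=Z path=1 depth=1 children=[] left=['T'] right=[] parent=A
Step 8 (up): focus=A path=root depth=0 children=['T', 'Z'] (at root)

Answer: root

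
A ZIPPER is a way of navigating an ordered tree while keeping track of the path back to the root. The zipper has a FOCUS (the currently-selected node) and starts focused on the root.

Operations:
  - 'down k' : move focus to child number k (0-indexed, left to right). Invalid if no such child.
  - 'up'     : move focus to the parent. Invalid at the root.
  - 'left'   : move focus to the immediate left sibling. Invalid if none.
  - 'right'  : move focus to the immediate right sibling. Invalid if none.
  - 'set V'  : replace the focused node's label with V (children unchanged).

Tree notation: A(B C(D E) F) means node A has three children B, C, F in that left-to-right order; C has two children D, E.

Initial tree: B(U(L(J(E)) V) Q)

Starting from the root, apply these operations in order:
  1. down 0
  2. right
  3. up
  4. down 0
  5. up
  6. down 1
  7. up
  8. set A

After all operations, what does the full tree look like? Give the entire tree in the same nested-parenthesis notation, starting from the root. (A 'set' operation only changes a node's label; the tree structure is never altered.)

Answer: A(U(L(J(E)) V) Q)

Derivation:
Step 1 (down 0): focus=U path=0 depth=1 children=['L', 'V'] left=[] right=['Q'] parent=B
Step 2 (right): focus=Q path=1 depth=1 children=[] left=['U'] right=[] parent=B
Step 3 (up): focus=B path=root depth=0 children=['U', 'Q'] (at root)
Step 4 (down 0): focus=U path=0 depth=1 children=['L', 'V'] left=[] right=['Q'] parent=B
Step 5 (up): focus=B path=root depth=0 children=['U', 'Q'] (at root)
Step 6 (down 1): focus=Q path=1 depth=1 children=[] left=['U'] right=[] parent=B
Step 7 (up): focus=B path=root depth=0 children=['U', 'Q'] (at root)
Step 8 (set A): focus=A path=root depth=0 children=['U', 'Q'] (at root)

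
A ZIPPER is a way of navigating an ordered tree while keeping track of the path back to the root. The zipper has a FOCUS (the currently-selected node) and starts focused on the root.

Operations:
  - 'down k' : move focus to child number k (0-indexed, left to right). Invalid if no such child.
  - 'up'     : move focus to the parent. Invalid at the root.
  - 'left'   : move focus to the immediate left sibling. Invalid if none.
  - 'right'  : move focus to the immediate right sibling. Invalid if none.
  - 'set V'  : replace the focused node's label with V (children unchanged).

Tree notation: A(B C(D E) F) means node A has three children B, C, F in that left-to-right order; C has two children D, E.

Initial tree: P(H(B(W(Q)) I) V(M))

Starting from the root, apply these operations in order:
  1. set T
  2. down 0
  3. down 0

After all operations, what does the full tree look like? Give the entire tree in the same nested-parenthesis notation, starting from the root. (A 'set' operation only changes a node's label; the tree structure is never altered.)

Answer: T(H(B(W(Q)) I) V(M))

Derivation:
Step 1 (set T): focus=T path=root depth=0 children=['H', 'V'] (at root)
Step 2 (down 0): focus=H path=0 depth=1 children=['B', 'I'] left=[] right=['V'] parent=T
Step 3 (down 0): focus=B path=0/0 depth=2 children=['W'] left=[] right=['I'] parent=H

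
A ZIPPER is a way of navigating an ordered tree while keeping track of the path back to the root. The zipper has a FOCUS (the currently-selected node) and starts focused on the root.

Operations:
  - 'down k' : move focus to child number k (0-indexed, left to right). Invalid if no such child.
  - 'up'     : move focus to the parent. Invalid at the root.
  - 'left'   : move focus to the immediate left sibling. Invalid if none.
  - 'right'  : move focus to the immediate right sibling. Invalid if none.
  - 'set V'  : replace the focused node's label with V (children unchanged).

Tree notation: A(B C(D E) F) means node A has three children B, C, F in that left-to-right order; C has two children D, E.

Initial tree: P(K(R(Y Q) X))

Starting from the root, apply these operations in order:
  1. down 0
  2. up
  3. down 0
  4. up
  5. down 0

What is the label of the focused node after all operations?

Step 1 (down 0): focus=K path=0 depth=1 children=['R', 'X'] left=[] right=[] parent=P
Step 2 (up): focus=P path=root depth=0 children=['K'] (at root)
Step 3 (down 0): focus=K path=0 depth=1 children=['R', 'X'] left=[] right=[] parent=P
Step 4 (up): focus=P path=root depth=0 children=['K'] (at root)
Step 5 (down 0): focus=K path=0 depth=1 children=['R', 'X'] left=[] right=[] parent=P

Answer: K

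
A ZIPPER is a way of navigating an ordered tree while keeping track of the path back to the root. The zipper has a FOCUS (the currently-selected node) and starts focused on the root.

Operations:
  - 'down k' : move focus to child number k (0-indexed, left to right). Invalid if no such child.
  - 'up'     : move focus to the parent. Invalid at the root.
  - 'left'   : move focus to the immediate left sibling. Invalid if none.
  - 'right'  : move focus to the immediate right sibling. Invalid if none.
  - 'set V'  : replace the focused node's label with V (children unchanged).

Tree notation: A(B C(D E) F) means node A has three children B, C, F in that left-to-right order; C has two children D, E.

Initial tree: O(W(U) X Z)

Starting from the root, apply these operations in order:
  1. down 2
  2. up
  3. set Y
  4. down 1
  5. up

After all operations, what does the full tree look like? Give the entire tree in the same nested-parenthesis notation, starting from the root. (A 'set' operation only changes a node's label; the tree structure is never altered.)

Answer: Y(W(U) X Z)

Derivation:
Step 1 (down 2): focus=Z path=2 depth=1 children=[] left=['W', 'X'] right=[] parent=O
Step 2 (up): focus=O path=root depth=0 children=['W', 'X', 'Z'] (at root)
Step 3 (set Y): focus=Y path=root depth=0 children=['W', 'X', 'Z'] (at root)
Step 4 (down 1): focus=X path=1 depth=1 children=[] left=['W'] right=['Z'] parent=Y
Step 5 (up): focus=Y path=root depth=0 children=['W', 'X', 'Z'] (at root)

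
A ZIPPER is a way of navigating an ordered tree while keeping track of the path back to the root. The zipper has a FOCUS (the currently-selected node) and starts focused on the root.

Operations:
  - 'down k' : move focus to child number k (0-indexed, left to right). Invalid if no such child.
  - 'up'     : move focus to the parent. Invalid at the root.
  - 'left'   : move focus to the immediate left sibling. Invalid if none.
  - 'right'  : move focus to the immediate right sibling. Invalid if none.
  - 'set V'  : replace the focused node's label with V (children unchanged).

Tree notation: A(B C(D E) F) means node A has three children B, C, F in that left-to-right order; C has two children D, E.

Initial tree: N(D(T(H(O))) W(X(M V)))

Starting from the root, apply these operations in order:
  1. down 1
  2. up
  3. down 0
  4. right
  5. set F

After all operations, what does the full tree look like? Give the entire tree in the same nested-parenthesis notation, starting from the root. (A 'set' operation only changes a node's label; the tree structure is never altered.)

Answer: N(D(T(H(O))) F(X(M V)))

Derivation:
Step 1 (down 1): focus=W path=1 depth=1 children=['X'] left=['D'] right=[] parent=N
Step 2 (up): focus=N path=root depth=0 children=['D', 'W'] (at root)
Step 3 (down 0): focus=D path=0 depth=1 children=['T'] left=[] right=['W'] parent=N
Step 4 (right): focus=W path=1 depth=1 children=['X'] left=['D'] right=[] parent=N
Step 5 (set F): focus=F path=1 depth=1 children=['X'] left=['D'] right=[] parent=N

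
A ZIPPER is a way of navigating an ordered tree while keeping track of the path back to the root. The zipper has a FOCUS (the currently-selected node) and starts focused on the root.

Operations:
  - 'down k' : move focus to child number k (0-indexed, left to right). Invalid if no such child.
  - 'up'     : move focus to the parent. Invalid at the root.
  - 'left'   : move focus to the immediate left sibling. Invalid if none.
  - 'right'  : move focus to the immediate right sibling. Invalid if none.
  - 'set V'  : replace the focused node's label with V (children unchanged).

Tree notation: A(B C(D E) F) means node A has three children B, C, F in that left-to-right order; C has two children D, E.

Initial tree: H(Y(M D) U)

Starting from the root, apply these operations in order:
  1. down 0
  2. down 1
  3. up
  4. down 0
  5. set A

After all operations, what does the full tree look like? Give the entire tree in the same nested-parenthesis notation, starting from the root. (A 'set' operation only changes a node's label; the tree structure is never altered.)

Step 1 (down 0): focus=Y path=0 depth=1 children=['M', 'D'] left=[] right=['U'] parent=H
Step 2 (down 1): focus=D path=0/1 depth=2 children=[] left=['M'] right=[] parent=Y
Step 3 (up): focus=Y path=0 depth=1 children=['M', 'D'] left=[] right=['U'] parent=H
Step 4 (down 0): focus=M path=0/0 depth=2 children=[] left=[] right=['D'] parent=Y
Step 5 (set A): focus=A path=0/0 depth=2 children=[] left=[] right=['D'] parent=Y

Answer: H(Y(A D) U)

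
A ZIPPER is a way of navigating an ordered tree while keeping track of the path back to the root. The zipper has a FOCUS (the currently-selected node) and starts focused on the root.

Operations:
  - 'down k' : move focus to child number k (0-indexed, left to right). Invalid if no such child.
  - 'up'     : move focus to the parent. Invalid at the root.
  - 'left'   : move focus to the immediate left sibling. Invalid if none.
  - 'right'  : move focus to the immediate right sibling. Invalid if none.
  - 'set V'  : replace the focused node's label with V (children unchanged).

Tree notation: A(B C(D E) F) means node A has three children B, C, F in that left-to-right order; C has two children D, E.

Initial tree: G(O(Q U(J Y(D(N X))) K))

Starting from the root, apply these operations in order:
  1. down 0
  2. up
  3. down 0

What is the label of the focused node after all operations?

Step 1 (down 0): focus=O path=0 depth=1 children=['Q', 'U', 'K'] left=[] right=[] parent=G
Step 2 (up): focus=G path=root depth=0 children=['O'] (at root)
Step 3 (down 0): focus=O path=0 depth=1 children=['Q', 'U', 'K'] left=[] right=[] parent=G

Answer: O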